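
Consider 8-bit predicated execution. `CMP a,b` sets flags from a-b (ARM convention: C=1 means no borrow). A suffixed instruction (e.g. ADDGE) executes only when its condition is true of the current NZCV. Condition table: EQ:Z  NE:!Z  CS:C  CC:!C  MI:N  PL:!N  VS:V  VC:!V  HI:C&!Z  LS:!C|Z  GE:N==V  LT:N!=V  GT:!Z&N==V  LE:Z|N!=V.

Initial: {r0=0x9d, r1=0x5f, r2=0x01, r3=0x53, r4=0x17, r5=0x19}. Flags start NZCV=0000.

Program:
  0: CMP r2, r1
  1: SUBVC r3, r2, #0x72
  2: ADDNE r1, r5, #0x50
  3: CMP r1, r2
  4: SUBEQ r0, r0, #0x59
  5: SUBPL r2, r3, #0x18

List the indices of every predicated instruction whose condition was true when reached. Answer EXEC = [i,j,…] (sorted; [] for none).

EXEC = [1,2,5]

[0] flags=1000 → (cmp)
[1] flags=1000 VC?T → r3=0x8f
[2] flags=1000 NE?T → r1=0x69
[3] flags=0010 → (cmp)
[4] flags=0010 EQ?F → skip
[5] flags=0010 PL?T → r2=0x77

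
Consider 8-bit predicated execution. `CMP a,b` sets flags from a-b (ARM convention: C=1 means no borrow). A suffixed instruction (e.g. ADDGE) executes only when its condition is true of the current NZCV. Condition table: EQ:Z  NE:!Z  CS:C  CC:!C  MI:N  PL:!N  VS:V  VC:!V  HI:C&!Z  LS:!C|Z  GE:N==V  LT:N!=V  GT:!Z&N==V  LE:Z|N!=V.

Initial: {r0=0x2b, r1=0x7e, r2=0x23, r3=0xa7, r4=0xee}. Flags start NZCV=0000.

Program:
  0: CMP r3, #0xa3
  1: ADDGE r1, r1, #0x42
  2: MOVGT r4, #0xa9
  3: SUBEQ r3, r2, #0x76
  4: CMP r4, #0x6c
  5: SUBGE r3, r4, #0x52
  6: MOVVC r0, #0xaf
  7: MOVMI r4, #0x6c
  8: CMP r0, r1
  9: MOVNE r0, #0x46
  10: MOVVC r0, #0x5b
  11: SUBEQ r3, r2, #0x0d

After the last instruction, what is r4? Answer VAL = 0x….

[0] flags=0010 → (cmp)
[1] flags=0010 GE?T → r1=0xc0
[2] flags=0010 GT?T → r4=0xa9
[3] flags=0010 EQ?F → skip
[4] flags=0011 → (cmp)
[5] flags=0011 GE?F → skip
[6] flags=0011 VC?F → skip
[7] flags=0011 MI?F → skip
[8] flags=0000 → (cmp)
[9] flags=0000 NE?T → r0=0x46
[10] flags=0000 VC?T → r0=0x5b
[11] flags=0000 EQ?F → skip

VAL = 0xa9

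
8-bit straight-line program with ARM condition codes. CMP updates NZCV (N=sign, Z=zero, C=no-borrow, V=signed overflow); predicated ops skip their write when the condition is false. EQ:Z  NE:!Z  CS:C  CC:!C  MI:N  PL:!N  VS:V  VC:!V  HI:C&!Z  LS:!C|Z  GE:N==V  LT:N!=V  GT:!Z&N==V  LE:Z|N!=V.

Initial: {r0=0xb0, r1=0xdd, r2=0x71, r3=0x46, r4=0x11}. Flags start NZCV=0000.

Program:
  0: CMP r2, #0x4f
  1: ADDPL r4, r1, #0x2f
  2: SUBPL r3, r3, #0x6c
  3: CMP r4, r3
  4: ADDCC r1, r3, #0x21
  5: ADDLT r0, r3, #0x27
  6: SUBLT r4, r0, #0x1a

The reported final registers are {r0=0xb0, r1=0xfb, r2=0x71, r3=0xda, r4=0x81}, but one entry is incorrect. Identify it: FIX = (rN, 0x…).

0: ✓ CMP  NZCV=0010
1: ✓ ADDPL  r4←0x0c
2: ✓ SUBPL  r3←0xda
3: ✓ CMP  NZCV=0000
4: ✓ ADDCC  r1←0xfb
5: · ADDLT
6: · SUBLT

FIX = (r4, 0x0c)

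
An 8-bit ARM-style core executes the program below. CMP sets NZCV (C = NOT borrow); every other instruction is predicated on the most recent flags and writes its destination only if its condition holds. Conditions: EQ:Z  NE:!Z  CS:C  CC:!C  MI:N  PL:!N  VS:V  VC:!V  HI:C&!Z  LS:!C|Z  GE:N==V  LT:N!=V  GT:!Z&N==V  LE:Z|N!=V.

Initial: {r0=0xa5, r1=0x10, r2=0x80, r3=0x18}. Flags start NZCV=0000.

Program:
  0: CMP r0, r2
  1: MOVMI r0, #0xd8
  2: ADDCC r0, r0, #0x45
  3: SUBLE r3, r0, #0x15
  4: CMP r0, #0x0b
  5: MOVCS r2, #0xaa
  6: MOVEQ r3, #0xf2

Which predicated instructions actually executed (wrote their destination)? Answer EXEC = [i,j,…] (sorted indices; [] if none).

[0] flags=0010 → (cmp)
[1] flags=0010 MI?F → skip
[2] flags=0010 CC?F → skip
[3] flags=0010 LE?F → skip
[4] flags=1010 → (cmp)
[5] flags=1010 CS?T → r2=0xaa
[6] flags=1010 EQ?F → skip

EXEC = [5]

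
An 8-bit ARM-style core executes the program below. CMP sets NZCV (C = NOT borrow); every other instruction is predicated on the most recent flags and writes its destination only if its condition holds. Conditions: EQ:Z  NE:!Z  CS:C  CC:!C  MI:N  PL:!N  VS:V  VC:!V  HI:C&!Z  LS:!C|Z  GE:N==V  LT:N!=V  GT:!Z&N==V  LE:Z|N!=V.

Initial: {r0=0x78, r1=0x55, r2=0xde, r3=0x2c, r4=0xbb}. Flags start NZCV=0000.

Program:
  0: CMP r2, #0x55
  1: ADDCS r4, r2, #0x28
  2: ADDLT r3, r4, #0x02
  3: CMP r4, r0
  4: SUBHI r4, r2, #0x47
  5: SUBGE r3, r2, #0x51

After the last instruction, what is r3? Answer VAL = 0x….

[0] flags=1010 → (cmp)
[1] flags=1010 CS?T → r4=0x06
[2] flags=1010 LT?T → r3=0x08
[3] flags=1000 → (cmp)
[4] flags=1000 HI?F → skip
[5] flags=1000 GE?F → skip

VAL = 0x08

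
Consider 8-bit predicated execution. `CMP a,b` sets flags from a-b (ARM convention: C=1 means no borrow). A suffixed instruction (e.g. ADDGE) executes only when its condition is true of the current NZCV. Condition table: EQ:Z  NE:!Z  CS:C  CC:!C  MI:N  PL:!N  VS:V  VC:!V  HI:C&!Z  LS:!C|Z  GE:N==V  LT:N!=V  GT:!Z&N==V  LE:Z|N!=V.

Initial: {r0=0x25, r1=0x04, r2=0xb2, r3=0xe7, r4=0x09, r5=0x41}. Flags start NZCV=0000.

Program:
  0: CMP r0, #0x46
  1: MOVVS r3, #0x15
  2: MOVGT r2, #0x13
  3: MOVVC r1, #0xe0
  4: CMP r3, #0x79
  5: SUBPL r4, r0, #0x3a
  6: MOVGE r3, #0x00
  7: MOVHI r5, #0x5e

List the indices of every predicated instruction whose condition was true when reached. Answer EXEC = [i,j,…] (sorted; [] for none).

0: ✓ CMP  NZCV=1000
1: · MOVVS
2: · MOVGT
3: ✓ MOVVC  r1←0xe0
4: ✓ CMP  NZCV=0011
5: ✓ SUBPL  r4←0xeb
6: · MOVGE
7: ✓ MOVHI  r5←0x5e

EXEC = [3,5,7]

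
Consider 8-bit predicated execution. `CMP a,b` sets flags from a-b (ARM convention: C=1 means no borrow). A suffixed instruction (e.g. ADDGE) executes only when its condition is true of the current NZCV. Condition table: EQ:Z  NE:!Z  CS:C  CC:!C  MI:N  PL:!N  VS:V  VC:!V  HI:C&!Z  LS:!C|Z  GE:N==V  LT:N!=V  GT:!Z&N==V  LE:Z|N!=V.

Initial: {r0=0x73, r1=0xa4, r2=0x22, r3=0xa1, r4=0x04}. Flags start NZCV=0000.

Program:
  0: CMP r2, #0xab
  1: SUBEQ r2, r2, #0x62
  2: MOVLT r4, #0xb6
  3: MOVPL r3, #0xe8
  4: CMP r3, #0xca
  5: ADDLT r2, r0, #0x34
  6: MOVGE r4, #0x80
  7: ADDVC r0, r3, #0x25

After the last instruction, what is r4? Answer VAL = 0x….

[0] flags=0000 → (cmp)
[1] flags=0000 EQ?F → skip
[2] flags=0000 LT?F → skip
[3] flags=0000 PL?T → r3=0xe8
[4] flags=0010 → (cmp)
[5] flags=0010 LT?F → skip
[6] flags=0010 GE?T → r4=0x80
[7] flags=0010 VC?T → r0=0x0d

VAL = 0x80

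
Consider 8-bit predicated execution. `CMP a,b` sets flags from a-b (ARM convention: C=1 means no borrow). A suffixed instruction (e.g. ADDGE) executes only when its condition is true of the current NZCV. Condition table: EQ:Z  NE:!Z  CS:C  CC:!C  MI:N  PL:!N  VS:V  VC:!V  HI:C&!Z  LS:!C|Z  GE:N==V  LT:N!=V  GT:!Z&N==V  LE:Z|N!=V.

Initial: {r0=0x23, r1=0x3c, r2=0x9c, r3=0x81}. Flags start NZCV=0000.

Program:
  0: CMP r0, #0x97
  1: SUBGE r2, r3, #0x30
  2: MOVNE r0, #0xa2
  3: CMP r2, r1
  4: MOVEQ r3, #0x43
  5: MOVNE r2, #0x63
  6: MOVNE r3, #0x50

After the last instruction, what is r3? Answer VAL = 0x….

0: ✓ CMP  NZCV=1001
1: ✓ SUBGE  r2←0x51
2: ✓ MOVNE  r0←0xa2
3: ✓ CMP  NZCV=0010
4: · MOVEQ
5: ✓ MOVNE  r2←0x63
6: ✓ MOVNE  r3←0x50

VAL = 0x50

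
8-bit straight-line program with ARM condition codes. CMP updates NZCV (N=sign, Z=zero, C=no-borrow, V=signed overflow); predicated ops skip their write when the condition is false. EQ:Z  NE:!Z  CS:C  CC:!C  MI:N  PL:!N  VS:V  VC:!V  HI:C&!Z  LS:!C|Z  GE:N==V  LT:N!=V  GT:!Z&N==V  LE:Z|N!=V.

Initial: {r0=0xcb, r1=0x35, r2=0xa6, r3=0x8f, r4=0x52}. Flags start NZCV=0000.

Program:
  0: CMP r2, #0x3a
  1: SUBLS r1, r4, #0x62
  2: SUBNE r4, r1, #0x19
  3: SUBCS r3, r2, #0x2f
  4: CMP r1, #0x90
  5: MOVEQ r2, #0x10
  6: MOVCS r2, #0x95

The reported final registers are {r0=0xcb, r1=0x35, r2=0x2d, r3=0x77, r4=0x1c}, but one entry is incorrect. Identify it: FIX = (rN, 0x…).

0: ✓ CMP  NZCV=0011
1: · SUBLS
2: ✓ SUBNE  r4←0x1c
3: ✓ SUBCS  r3←0x77
4: ✓ CMP  NZCV=1001
5: · MOVEQ
6: · MOVCS

FIX = (r2, 0xa6)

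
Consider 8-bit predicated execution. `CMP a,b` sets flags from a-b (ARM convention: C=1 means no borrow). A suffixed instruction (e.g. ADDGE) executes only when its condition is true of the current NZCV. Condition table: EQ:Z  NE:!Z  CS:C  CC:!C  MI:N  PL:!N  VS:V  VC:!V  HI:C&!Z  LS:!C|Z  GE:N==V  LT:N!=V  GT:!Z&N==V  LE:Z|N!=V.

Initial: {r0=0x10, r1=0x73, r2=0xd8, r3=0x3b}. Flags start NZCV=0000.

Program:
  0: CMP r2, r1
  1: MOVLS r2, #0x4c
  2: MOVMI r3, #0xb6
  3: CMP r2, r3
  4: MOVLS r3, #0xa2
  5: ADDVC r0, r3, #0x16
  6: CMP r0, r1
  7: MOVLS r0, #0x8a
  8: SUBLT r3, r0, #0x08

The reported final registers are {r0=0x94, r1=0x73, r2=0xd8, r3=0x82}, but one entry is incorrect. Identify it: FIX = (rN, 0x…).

FIX = (r0, 0x8a)

[0] flags=0011 → (cmp)
[1] flags=0011 LS?F → skip
[2] flags=0011 MI?F → skip
[3] flags=1010 → (cmp)
[4] flags=1010 LS?F → skip
[5] flags=1010 VC?T → r0=0x51
[6] flags=1000 → (cmp)
[7] flags=1000 LS?T → r0=0x8a
[8] flags=1000 LT?T → r3=0x82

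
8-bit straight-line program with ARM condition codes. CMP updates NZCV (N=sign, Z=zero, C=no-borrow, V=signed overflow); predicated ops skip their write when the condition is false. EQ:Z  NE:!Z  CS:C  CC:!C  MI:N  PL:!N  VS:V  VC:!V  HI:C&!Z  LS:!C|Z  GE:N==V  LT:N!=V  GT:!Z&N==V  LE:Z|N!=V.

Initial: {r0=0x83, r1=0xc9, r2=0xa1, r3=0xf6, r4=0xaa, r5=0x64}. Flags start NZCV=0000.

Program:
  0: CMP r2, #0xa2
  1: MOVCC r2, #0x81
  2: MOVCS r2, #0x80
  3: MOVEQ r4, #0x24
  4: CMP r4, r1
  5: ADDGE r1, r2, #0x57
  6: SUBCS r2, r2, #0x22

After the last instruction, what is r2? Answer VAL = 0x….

0: ✓ CMP  NZCV=1000
1: ✓ MOVCC  r2←0x81
2: · MOVCS
3: · MOVEQ
4: ✓ CMP  NZCV=1000
5: · ADDGE
6: · SUBCS

VAL = 0x81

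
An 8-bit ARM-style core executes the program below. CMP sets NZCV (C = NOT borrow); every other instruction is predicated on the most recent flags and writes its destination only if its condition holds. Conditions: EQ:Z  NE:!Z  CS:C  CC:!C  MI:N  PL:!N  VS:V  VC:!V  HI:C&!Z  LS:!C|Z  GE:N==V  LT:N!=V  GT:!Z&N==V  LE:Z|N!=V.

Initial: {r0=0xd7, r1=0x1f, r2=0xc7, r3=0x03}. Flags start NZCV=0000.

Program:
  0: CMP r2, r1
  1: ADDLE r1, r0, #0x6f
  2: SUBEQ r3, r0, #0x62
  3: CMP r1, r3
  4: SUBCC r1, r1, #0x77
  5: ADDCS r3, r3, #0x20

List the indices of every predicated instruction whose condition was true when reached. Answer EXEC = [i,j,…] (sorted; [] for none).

EXEC = [1,5]

0: ✓ CMP  NZCV=1010
1: ✓ ADDLE  r1←0x46
2: · SUBEQ
3: ✓ CMP  NZCV=0010
4: · SUBCC
5: ✓ ADDCS  r3←0x23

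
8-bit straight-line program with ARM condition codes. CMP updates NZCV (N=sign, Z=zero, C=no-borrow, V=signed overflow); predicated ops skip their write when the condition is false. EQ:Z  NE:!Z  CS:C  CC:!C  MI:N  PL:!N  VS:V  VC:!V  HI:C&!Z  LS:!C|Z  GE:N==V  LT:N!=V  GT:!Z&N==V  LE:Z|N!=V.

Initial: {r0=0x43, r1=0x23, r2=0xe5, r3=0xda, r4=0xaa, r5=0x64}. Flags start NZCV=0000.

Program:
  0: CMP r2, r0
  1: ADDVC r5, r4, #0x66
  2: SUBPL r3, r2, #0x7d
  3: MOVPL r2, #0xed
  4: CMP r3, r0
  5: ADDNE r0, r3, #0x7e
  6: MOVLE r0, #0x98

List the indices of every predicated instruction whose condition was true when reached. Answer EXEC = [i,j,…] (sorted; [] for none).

EXEC = [1,5,6]

0: ✓ CMP  NZCV=1010
1: ✓ ADDVC  r5←0x10
2: · SUBPL
3: · MOVPL
4: ✓ CMP  NZCV=1010
5: ✓ ADDNE  r0←0x58
6: ✓ MOVLE  r0←0x98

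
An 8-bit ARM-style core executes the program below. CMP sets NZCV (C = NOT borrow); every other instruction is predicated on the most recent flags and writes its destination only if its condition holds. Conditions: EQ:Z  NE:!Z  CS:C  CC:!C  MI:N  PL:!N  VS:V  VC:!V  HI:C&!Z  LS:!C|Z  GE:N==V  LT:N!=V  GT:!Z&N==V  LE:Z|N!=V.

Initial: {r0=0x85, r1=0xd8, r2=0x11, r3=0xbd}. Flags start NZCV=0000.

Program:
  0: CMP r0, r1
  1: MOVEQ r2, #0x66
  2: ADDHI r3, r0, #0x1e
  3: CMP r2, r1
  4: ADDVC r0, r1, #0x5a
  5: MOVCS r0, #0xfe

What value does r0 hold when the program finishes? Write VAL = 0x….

VAL = 0x32

[0] flags=1000 → (cmp)
[1] flags=1000 EQ?F → skip
[2] flags=1000 HI?F → skip
[3] flags=0000 → (cmp)
[4] flags=0000 VC?T → r0=0x32
[5] flags=0000 CS?F → skip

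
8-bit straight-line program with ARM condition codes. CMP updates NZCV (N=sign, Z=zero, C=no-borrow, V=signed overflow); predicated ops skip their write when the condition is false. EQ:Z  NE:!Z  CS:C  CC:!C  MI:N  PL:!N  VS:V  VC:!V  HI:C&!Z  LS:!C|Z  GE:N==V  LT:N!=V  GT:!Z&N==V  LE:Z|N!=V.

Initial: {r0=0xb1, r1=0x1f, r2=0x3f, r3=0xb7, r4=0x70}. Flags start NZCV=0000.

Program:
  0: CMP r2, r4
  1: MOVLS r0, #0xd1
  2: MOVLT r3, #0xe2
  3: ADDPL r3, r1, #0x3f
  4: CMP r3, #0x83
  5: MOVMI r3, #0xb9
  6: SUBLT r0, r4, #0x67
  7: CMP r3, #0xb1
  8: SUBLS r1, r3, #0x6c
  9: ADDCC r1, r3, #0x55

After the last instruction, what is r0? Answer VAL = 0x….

[0] flags=1000 → (cmp)
[1] flags=1000 LS?T → r0=0xd1
[2] flags=1000 LT?T → r3=0xe2
[3] flags=1000 PL?F → skip
[4] flags=0010 → (cmp)
[5] flags=0010 MI?F → skip
[6] flags=0010 LT?F → skip
[7] flags=0010 → (cmp)
[8] flags=0010 LS?F → skip
[9] flags=0010 CC?F → skip

VAL = 0xd1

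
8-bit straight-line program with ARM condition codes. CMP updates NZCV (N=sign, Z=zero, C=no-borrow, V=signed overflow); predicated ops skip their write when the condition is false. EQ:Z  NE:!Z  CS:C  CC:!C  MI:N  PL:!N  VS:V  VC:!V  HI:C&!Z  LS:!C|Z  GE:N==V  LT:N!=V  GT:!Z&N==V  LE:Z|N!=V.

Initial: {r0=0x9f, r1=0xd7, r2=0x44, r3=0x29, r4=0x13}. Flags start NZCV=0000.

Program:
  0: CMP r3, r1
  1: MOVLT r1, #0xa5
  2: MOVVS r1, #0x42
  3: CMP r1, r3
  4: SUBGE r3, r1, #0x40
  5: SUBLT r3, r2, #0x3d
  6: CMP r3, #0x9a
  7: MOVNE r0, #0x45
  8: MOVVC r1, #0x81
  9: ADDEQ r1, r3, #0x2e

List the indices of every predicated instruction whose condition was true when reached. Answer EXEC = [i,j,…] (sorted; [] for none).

EXEC = [5,7,8]

[0] flags=0000 → (cmp)
[1] flags=0000 LT?F → skip
[2] flags=0000 VS?F → skip
[3] flags=1010 → (cmp)
[4] flags=1010 GE?F → skip
[5] flags=1010 LT?T → r3=0x07
[6] flags=0000 → (cmp)
[7] flags=0000 NE?T → r0=0x45
[8] flags=0000 VC?T → r1=0x81
[9] flags=0000 EQ?F → skip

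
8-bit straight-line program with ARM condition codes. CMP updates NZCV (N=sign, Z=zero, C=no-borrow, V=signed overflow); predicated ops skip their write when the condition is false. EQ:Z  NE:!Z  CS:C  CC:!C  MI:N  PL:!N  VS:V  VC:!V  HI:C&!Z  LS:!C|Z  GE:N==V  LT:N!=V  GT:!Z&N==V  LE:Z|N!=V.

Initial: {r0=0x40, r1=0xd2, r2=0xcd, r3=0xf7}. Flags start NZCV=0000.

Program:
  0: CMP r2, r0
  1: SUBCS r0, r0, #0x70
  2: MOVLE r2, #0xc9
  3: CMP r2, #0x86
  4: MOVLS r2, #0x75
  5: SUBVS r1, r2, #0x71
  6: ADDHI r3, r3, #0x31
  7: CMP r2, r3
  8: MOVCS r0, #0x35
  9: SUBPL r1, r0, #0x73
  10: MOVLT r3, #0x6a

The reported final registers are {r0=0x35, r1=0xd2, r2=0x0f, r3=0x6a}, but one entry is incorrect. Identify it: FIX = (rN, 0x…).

0: ✓ CMP  NZCV=1010
1: ✓ SUBCS  r0←0xd0
2: ✓ MOVLE  r2←0xc9
3: ✓ CMP  NZCV=0010
4: · MOVLS
5: · SUBVS
6: ✓ ADDHI  r3←0x28
7: ✓ CMP  NZCV=1010
8: ✓ MOVCS  r0←0x35
9: · SUBPL
10: ✓ MOVLT  r3←0x6a

FIX = (r2, 0xc9)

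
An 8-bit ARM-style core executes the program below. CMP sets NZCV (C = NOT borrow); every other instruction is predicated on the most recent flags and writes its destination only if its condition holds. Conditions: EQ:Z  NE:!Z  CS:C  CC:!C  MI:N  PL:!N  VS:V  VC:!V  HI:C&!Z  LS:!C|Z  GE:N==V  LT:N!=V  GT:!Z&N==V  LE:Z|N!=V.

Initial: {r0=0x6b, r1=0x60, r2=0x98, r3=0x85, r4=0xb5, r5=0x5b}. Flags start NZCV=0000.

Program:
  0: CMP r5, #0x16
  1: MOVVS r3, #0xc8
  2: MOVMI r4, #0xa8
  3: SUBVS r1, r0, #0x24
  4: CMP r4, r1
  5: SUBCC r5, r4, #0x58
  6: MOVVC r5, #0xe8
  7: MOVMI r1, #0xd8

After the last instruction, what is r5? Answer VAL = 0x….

VAL = 0x5b

[0] flags=0010 → (cmp)
[1] flags=0010 VS?F → skip
[2] flags=0010 MI?F → skip
[3] flags=0010 VS?F → skip
[4] flags=0011 → (cmp)
[5] flags=0011 CC?F → skip
[6] flags=0011 VC?F → skip
[7] flags=0011 MI?F → skip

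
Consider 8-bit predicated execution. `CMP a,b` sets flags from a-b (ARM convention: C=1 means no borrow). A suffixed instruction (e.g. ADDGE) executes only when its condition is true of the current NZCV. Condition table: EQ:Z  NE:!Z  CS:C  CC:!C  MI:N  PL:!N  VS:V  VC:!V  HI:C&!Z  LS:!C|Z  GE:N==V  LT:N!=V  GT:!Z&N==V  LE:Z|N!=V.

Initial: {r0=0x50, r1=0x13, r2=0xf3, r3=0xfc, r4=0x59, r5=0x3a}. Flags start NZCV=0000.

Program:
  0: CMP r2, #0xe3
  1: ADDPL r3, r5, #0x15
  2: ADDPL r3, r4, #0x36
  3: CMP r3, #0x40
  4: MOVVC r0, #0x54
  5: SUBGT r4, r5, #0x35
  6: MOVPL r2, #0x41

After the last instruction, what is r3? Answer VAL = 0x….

[0] flags=0010 → (cmp)
[1] flags=0010 PL?T → r3=0x4f
[2] flags=0010 PL?T → r3=0x8f
[3] flags=0011 → (cmp)
[4] flags=0011 VC?F → skip
[5] flags=0011 GT?F → skip
[6] flags=0011 PL?T → r2=0x41

VAL = 0x8f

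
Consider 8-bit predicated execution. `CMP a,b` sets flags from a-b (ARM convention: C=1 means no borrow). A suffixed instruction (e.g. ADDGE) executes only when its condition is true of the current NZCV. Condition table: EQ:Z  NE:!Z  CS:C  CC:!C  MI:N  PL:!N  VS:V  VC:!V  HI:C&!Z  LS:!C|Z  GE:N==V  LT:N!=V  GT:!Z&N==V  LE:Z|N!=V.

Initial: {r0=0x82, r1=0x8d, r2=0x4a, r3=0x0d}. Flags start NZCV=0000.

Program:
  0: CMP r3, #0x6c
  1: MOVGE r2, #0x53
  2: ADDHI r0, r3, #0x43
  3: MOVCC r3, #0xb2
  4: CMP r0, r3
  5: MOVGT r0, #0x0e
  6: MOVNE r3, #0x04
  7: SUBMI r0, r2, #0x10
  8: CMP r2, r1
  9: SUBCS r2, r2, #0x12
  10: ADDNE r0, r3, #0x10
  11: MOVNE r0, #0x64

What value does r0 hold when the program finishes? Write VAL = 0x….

VAL = 0x64

[0] flags=1000 → (cmp)
[1] flags=1000 GE?F → skip
[2] flags=1000 HI?F → skip
[3] flags=1000 CC?T → r3=0xb2
[4] flags=1000 → (cmp)
[5] flags=1000 GT?F → skip
[6] flags=1000 NE?T → r3=0x04
[7] flags=1000 MI?T → r0=0x3a
[8] flags=1001 → (cmp)
[9] flags=1001 CS?F → skip
[10] flags=1001 NE?T → r0=0x14
[11] flags=1001 NE?T → r0=0x64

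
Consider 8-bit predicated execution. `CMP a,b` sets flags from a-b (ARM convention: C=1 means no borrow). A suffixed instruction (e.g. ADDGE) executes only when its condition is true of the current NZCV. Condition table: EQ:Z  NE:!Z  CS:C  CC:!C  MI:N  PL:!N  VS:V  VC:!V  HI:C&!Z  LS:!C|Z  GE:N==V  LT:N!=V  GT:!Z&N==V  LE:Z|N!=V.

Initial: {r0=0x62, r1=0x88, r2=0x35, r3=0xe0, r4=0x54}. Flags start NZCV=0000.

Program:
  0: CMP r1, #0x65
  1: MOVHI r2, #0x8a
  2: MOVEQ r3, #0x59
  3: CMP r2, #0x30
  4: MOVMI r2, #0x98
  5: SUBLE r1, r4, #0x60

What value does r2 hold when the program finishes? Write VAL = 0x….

VAL = 0x8a

[0] flags=0011 → (cmp)
[1] flags=0011 HI?T → r2=0x8a
[2] flags=0011 EQ?F → skip
[3] flags=0011 → (cmp)
[4] flags=0011 MI?F → skip
[5] flags=0011 LE?T → r1=0xf4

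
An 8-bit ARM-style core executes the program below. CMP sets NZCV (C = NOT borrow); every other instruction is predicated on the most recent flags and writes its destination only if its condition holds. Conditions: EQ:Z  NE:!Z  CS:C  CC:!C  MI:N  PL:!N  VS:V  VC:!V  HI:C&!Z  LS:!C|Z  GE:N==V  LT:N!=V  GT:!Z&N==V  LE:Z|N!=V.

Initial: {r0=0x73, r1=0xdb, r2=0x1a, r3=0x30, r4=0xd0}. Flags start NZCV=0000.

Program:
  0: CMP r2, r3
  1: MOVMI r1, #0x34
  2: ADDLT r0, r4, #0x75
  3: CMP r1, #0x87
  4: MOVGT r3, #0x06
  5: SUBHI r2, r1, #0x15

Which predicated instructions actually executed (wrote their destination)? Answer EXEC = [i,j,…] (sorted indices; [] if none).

0: ✓ CMP  NZCV=1000
1: ✓ MOVMI  r1←0x34
2: ✓ ADDLT  r0←0x45
3: ✓ CMP  NZCV=1001
4: ✓ MOVGT  r3←0x06
5: · SUBHI

EXEC = [1,2,4]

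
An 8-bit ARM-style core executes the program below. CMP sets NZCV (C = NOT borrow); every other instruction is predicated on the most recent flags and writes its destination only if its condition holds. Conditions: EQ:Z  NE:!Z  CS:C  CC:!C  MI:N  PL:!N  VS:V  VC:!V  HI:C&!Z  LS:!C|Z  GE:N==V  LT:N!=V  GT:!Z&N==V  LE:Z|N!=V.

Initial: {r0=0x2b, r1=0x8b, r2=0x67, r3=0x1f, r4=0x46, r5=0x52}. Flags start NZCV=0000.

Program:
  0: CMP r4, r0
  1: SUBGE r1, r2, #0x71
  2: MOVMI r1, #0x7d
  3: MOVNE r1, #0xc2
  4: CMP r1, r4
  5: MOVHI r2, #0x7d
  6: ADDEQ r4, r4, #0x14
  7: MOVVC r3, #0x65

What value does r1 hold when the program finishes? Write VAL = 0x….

0: ✓ CMP  NZCV=0010
1: ✓ SUBGE  r1←0xf6
2: · MOVMI
3: ✓ MOVNE  r1←0xc2
4: ✓ CMP  NZCV=0011
5: ✓ MOVHI  r2←0x7d
6: · ADDEQ
7: · MOVVC

VAL = 0xc2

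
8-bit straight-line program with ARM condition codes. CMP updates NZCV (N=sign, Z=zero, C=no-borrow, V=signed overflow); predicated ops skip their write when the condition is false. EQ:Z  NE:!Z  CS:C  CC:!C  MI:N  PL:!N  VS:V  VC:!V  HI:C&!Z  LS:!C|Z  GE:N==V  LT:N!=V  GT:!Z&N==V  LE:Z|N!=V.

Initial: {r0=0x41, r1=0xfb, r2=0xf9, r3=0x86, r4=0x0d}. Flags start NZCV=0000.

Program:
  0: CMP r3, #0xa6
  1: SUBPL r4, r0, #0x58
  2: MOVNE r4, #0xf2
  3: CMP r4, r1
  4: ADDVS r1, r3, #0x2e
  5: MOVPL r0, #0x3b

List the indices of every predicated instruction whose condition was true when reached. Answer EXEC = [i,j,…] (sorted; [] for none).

[0] flags=1000 → (cmp)
[1] flags=1000 PL?F → skip
[2] flags=1000 NE?T → r4=0xf2
[3] flags=1000 → (cmp)
[4] flags=1000 VS?F → skip
[5] flags=1000 PL?F → skip

EXEC = [2]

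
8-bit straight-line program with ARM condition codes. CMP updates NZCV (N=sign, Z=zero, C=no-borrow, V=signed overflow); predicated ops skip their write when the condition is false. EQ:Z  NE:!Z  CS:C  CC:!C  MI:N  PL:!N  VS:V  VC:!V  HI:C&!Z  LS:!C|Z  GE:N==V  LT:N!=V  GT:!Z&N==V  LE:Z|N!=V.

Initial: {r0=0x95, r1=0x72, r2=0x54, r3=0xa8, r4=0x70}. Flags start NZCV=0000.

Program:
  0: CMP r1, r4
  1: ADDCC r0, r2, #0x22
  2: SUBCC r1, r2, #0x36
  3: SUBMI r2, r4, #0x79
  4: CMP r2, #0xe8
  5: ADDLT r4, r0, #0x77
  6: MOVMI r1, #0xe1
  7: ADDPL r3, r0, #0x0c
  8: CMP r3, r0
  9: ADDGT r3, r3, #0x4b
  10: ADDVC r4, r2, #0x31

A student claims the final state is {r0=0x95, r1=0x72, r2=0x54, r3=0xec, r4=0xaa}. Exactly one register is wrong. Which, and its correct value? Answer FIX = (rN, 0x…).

0: ✓ CMP  NZCV=0010
1: · ADDCC
2: · SUBCC
3: · SUBMI
4: ✓ CMP  NZCV=0000
5: · ADDLT
6: · MOVMI
7: ✓ ADDPL  r3←0xa1
8: ✓ CMP  NZCV=0010
9: ✓ ADDGT  r3←0xec
10: ✓ ADDVC  r4←0x85

FIX = (r4, 0x85)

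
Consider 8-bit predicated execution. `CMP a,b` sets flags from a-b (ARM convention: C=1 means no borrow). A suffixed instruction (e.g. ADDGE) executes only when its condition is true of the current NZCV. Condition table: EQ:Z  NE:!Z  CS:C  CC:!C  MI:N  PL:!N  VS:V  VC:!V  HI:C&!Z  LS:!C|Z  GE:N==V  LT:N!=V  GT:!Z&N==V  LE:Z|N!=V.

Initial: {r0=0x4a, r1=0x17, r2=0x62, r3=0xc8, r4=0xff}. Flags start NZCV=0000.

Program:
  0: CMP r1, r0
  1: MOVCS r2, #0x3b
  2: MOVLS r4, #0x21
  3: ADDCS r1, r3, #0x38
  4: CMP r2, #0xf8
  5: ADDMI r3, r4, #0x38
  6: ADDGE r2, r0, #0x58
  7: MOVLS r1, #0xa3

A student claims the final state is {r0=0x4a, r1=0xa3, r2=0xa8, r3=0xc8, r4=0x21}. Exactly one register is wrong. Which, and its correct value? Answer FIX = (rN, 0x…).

0: ✓ CMP  NZCV=1000
1: · MOVCS
2: ✓ MOVLS  r4←0x21
3: · ADDCS
4: ✓ CMP  NZCV=0000
5: · ADDMI
6: ✓ ADDGE  r2←0xa2
7: ✓ MOVLS  r1←0xa3

FIX = (r2, 0xa2)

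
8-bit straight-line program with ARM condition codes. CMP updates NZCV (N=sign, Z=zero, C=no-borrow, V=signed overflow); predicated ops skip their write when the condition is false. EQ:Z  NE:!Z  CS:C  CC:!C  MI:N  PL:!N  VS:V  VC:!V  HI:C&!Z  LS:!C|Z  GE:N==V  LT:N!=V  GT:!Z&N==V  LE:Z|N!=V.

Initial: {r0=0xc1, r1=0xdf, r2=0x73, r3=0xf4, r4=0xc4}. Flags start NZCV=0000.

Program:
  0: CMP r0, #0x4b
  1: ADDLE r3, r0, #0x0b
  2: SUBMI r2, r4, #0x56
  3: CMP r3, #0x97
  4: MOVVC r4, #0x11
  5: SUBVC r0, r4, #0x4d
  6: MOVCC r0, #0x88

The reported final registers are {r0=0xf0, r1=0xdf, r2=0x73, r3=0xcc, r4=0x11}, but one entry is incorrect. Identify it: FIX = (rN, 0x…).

FIX = (r0, 0xc4)

[0] flags=0011 → (cmp)
[1] flags=0011 LE?T → r3=0xcc
[2] flags=0011 MI?F → skip
[3] flags=0010 → (cmp)
[4] flags=0010 VC?T → r4=0x11
[5] flags=0010 VC?T → r0=0xc4
[6] flags=0010 CC?F → skip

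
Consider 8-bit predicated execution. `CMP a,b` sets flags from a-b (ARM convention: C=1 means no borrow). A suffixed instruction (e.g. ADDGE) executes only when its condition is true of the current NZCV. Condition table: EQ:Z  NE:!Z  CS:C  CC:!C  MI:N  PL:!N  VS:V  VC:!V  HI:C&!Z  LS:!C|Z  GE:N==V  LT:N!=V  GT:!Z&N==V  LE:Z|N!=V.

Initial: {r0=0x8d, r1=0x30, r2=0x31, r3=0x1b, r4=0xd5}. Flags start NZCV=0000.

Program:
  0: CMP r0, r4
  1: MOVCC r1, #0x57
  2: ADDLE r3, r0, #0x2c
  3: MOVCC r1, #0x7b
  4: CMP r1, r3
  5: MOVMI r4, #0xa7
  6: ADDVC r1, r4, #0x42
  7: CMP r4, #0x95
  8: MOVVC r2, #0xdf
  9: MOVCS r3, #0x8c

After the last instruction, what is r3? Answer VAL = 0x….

[0] flags=1000 → (cmp)
[1] flags=1000 CC?T → r1=0x57
[2] flags=1000 LE?T → r3=0xb9
[3] flags=1000 CC?T → r1=0x7b
[4] flags=1001 → (cmp)
[5] flags=1001 MI?T → r4=0xa7
[6] flags=1001 VC?F → skip
[7] flags=0010 → (cmp)
[8] flags=0010 VC?T → r2=0xdf
[9] flags=0010 CS?T → r3=0x8c

VAL = 0x8c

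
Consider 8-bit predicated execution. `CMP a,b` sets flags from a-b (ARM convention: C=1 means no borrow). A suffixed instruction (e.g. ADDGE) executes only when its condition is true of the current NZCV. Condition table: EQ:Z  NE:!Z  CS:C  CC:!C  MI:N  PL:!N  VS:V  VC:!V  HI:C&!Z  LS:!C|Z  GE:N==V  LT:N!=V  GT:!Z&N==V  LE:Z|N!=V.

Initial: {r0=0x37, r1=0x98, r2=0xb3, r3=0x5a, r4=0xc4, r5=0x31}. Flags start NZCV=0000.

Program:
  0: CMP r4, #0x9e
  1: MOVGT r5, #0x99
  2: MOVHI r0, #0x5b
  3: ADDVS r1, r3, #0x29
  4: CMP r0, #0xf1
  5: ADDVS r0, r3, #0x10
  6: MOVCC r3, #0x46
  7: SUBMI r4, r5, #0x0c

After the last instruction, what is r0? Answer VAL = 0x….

0: ✓ CMP  NZCV=0010
1: ✓ MOVGT  r5←0x99
2: ✓ MOVHI  r0←0x5b
3: · ADDVS
4: ✓ CMP  NZCV=0000
5: · ADDVS
6: ✓ MOVCC  r3←0x46
7: · SUBMI

VAL = 0x5b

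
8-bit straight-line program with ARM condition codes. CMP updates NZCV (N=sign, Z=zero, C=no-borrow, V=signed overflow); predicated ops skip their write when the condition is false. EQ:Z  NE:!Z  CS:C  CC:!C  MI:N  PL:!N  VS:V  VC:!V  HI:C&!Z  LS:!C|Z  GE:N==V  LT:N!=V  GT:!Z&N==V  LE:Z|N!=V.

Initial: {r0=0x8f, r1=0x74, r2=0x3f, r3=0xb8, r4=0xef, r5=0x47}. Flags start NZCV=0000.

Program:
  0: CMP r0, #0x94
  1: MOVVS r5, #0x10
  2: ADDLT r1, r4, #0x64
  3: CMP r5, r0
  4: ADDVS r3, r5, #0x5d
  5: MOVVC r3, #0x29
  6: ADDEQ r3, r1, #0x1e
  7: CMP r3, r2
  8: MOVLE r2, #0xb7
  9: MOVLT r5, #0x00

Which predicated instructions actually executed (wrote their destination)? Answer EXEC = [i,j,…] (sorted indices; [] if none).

[0] flags=1000 → (cmp)
[1] flags=1000 VS?F → skip
[2] flags=1000 LT?T → r1=0x53
[3] flags=1001 → (cmp)
[4] flags=1001 VS?T → r3=0xa4
[5] flags=1001 VC?F → skip
[6] flags=1001 EQ?F → skip
[7] flags=0011 → (cmp)
[8] flags=0011 LE?T → r2=0xb7
[9] flags=0011 LT?T → r5=0x00

EXEC = [2,4,8,9]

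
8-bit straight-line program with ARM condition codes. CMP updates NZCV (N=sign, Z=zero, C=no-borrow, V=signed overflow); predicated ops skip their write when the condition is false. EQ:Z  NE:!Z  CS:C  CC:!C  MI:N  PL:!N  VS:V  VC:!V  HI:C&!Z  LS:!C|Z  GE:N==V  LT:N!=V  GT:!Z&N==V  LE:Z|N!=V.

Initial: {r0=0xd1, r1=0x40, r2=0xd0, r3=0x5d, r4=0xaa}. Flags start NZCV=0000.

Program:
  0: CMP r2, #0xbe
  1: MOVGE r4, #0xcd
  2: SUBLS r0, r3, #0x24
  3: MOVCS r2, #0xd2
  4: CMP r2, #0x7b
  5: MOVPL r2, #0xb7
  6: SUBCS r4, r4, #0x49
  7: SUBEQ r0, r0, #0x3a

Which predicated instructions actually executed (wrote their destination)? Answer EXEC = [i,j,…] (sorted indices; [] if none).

EXEC = [1,3,5,6]

[0] flags=0010 → (cmp)
[1] flags=0010 GE?T → r4=0xcd
[2] flags=0010 LS?F → skip
[3] flags=0010 CS?T → r2=0xd2
[4] flags=0011 → (cmp)
[5] flags=0011 PL?T → r2=0xb7
[6] flags=0011 CS?T → r4=0x84
[7] flags=0011 EQ?F → skip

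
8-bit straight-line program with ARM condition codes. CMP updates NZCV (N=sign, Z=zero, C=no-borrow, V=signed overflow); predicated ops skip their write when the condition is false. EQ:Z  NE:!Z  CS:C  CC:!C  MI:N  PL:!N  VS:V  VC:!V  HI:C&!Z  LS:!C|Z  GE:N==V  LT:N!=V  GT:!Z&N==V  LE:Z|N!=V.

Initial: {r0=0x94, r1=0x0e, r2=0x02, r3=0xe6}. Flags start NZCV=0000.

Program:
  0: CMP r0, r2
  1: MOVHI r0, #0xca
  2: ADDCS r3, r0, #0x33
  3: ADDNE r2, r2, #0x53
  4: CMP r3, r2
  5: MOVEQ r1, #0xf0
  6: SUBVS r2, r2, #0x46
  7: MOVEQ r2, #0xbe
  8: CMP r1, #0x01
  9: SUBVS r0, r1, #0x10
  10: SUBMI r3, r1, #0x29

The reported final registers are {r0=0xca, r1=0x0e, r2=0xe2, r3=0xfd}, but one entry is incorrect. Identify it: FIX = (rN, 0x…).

[0] flags=1010 → (cmp)
[1] flags=1010 HI?T → r0=0xca
[2] flags=1010 CS?T → r3=0xfd
[3] flags=1010 NE?T → r2=0x55
[4] flags=1010 → (cmp)
[5] flags=1010 EQ?F → skip
[6] flags=1010 VS?F → skip
[7] flags=1010 EQ?F → skip
[8] flags=0010 → (cmp)
[9] flags=0010 VS?F → skip
[10] flags=0010 MI?F → skip

FIX = (r2, 0x55)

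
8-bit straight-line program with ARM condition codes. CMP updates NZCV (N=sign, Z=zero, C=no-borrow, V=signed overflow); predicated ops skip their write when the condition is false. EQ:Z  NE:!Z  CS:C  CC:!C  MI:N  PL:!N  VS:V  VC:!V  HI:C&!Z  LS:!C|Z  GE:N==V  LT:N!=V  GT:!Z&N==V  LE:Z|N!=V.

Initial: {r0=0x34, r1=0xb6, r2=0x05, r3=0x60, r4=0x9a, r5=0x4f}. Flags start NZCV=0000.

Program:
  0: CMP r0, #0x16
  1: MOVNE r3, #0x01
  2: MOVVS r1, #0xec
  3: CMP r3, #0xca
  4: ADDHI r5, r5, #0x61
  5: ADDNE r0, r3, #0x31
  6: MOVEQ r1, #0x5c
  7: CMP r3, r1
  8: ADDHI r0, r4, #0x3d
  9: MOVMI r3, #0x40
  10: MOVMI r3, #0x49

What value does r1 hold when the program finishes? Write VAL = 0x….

0: ✓ CMP  NZCV=0010
1: ✓ MOVNE  r3←0x01
2: · MOVVS
3: ✓ CMP  NZCV=0000
4: · ADDHI
5: ✓ ADDNE  r0←0x32
6: · MOVEQ
7: ✓ CMP  NZCV=0000
8: · ADDHI
9: · MOVMI
10: · MOVMI

VAL = 0xb6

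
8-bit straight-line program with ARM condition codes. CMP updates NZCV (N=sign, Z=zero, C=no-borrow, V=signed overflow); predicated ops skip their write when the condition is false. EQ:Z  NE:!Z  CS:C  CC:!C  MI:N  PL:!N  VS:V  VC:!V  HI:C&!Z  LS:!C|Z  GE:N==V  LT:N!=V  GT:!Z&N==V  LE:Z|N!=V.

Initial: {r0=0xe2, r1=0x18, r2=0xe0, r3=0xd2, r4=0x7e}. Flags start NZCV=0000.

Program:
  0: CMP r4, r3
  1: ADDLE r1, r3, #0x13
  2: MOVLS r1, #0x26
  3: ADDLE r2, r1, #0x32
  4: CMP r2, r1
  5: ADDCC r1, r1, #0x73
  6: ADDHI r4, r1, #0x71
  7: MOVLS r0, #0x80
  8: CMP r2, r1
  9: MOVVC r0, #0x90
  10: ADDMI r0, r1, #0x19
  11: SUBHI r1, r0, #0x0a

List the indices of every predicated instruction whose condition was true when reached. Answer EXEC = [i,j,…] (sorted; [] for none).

EXEC = [2,6,9,10,11]

0: ✓ CMP  NZCV=1001
1: · ADDLE
2: ✓ MOVLS  r1←0x26
3: · ADDLE
4: ✓ CMP  NZCV=1010
5: · ADDCC
6: ✓ ADDHI  r4←0x97
7: · MOVLS
8: ✓ CMP  NZCV=1010
9: ✓ MOVVC  r0←0x90
10: ✓ ADDMI  r0←0x3f
11: ✓ SUBHI  r1←0x35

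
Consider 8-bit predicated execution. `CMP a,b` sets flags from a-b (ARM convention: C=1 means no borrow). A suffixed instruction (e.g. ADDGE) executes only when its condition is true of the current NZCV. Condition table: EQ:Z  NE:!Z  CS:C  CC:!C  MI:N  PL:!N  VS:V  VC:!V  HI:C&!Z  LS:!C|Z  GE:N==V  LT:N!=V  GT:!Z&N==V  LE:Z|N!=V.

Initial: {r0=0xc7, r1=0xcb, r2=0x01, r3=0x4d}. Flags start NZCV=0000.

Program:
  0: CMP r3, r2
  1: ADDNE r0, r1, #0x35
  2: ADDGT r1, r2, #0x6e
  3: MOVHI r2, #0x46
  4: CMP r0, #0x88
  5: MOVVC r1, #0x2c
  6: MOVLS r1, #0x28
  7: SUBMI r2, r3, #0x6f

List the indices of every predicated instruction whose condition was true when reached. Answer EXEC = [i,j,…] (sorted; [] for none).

EXEC = [1,2,3,5,6]

[0] flags=0010 → (cmp)
[1] flags=0010 NE?T → r0=0x00
[2] flags=0010 GT?T → r1=0x6f
[3] flags=0010 HI?T → r2=0x46
[4] flags=0000 → (cmp)
[5] flags=0000 VC?T → r1=0x2c
[6] flags=0000 LS?T → r1=0x28
[7] flags=0000 MI?F → skip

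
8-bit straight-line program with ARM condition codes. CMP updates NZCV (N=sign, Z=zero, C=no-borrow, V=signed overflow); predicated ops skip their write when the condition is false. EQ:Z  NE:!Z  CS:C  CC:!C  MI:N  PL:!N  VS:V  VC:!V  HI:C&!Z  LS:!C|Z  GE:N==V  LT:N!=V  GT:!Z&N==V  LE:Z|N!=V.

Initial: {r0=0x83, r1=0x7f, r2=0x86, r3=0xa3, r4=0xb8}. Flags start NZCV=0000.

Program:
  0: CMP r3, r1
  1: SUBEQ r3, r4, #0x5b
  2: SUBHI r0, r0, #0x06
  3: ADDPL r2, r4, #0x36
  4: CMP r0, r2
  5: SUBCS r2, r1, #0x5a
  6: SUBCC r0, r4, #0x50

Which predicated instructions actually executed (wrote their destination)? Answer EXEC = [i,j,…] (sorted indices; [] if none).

EXEC = [2,3,6]

0: ✓ CMP  NZCV=0011
1: · SUBEQ
2: ✓ SUBHI  r0←0x7d
3: ✓ ADDPL  r2←0xee
4: ✓ CMP  NZCV=1001
5: · SUBCS
6: ✓ SUBCC  r0←0x68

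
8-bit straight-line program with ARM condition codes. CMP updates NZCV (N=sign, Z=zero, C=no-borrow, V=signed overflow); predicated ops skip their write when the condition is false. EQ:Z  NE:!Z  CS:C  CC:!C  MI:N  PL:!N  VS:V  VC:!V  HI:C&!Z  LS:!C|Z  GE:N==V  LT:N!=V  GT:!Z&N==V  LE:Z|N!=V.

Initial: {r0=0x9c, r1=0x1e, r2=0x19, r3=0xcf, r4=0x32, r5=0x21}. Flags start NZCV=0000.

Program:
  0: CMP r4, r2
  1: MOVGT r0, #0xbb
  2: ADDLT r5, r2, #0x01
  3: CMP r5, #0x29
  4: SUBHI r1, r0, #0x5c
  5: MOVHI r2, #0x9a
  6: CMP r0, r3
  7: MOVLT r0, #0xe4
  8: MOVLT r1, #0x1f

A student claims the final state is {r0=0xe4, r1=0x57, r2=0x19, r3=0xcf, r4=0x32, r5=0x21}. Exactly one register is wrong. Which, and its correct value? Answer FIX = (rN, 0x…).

[0] flags=0010 → (cmp)
[1] flags=0010 GT?T → r0=0xbb
[2] flags=0010 LT?F → skip
[3] flags=1000 → (cmp)
[4] flags=1000 HI?F → skip
[5] flags=1000 HI?F → skip
[6] flags=1000 → (cmp)
[7] flags=1000 LT?T → r0=0xe4
[8] flags=1000 LT?T → r1=0x1f

FIX = (r1, 0x1f)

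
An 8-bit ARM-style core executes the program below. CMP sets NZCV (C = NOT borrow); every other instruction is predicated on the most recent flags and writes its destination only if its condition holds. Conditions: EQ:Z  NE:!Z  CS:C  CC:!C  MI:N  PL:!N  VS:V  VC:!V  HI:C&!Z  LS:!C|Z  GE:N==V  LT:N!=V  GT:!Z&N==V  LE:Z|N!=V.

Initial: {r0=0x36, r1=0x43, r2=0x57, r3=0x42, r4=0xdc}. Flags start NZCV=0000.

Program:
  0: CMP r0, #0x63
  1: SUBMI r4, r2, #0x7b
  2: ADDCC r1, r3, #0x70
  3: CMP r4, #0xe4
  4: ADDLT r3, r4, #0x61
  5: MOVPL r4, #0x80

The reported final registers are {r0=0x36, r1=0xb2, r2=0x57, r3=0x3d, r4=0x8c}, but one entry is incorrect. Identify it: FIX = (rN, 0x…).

[0] flags=1000 → (cmp)
[1] flags=1000 MI?T → r4=0xdc
[2] flags=1000 CC?T → r1=0xb2
[3] flags=1000 → (cmp)
[4] flags=1000 LT?T → r3=0x3d
[5] flags=1000 PL?F → skip

FIX = (r4, 0xdc)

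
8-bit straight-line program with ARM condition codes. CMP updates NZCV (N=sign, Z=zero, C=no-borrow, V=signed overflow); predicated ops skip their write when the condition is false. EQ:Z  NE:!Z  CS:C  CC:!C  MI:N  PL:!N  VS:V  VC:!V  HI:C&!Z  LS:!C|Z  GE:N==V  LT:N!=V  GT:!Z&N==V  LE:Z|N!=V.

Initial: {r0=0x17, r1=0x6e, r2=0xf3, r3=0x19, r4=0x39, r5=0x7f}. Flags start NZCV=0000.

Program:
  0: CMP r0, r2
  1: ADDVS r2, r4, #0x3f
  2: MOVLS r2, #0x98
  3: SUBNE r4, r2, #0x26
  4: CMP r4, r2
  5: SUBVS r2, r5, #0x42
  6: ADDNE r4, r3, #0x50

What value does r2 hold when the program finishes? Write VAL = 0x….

VAL = 0x3d

0: ✓ CMP  NZCV=0000
1: · ADDVS
2: ✓ MOVLS  r2←0x98
3: ✓ SUBNE  r4←0x72
4: ✓ CMP  NZCV=1001
5: ✓ SUBVS  r2←0x3d
6: ✓ ADDNE  r4←0x69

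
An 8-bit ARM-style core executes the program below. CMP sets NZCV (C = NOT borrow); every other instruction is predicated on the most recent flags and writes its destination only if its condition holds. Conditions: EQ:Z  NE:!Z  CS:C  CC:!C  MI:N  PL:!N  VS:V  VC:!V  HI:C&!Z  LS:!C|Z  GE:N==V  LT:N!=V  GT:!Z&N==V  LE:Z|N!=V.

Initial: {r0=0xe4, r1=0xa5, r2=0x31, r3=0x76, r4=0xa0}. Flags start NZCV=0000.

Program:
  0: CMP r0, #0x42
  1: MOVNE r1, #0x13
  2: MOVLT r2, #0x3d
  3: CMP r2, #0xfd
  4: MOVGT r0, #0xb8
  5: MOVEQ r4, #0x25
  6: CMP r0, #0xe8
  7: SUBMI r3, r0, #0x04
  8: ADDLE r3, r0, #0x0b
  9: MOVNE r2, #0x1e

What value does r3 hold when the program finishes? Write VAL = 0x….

0: ✓ CMP  NZCV=1010
1: ✓ MOVNE  r1←0x13
2: ✓ MOVLT  r2←0x3d
3: ✓ CMP  NZCV=0000
4: ✓ MOVGT  r0←0xb8
5: · MOVEQ
6: ✓ CMP  NZCV=1000
7: ✓ SUBMI  r3←0xb4
8: ✓ ADDLE  r3←0xc3
9: ✓ MOVNE  r2←0x1e

VAL = 0xc3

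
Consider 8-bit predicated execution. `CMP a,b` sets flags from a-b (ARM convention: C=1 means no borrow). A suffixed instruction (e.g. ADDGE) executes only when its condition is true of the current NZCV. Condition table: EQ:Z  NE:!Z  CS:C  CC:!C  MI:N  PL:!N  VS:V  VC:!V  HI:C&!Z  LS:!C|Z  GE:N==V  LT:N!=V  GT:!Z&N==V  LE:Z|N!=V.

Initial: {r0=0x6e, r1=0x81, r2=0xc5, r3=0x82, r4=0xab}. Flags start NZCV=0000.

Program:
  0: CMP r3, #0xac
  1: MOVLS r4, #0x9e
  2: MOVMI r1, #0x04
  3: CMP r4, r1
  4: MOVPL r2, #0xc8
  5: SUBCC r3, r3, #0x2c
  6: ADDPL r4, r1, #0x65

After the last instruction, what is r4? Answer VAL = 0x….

VAL = 0x9e

[0] flags=1000 → (cmp)
[1] flags=1000 LS?T → r4=0x9e
[2] flags=1000 MI?T → r1=0x04
[3] flags=1010 → (cmp)
[4] flags=1010 PL?F → skip
[5] flags=1010 CC?F → skip
[6] flags=1010 PL?F → skip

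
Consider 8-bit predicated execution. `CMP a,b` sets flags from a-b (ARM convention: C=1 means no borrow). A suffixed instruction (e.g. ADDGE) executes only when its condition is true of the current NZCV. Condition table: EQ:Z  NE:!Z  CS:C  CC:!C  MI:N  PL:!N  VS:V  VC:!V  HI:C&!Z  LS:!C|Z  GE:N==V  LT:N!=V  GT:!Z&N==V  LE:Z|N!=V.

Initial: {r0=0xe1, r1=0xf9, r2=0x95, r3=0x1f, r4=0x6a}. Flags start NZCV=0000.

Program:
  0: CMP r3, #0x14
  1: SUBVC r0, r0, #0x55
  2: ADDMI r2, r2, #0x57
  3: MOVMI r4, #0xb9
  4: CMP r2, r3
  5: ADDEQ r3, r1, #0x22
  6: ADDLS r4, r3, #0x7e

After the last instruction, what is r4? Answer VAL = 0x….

[0] flags=0010 → (cmp)
[1] flags=0010 VC?T → r0=0x8c
[2] flags=0010 MI?F → skip
[3] flags=0010 MI?F → skip
[4] flags=0011 → (cmp)
[5] flags=0011 EQ?F → skip
[6] flags=0011 LS?F → skip

VAL = 0x6a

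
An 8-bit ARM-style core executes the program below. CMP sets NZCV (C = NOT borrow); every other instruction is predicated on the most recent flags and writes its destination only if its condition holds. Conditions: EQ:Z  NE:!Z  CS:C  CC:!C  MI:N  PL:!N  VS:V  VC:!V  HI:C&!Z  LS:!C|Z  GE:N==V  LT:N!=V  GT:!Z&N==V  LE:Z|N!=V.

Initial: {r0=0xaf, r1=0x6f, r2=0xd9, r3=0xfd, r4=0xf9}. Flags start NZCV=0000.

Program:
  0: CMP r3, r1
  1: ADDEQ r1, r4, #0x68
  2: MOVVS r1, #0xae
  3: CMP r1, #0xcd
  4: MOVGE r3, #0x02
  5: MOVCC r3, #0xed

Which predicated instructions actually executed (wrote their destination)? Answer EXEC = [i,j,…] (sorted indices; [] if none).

EXEC = [4,5]

0: ✓ CMP  NZCV=1010
1: · ADDEQ
2: · MOVVS
3: ✓ CMP  NZCV=1001
4: ✓ MOVGE  r3←0x02
5: ✓ MOVCC  r3←0xed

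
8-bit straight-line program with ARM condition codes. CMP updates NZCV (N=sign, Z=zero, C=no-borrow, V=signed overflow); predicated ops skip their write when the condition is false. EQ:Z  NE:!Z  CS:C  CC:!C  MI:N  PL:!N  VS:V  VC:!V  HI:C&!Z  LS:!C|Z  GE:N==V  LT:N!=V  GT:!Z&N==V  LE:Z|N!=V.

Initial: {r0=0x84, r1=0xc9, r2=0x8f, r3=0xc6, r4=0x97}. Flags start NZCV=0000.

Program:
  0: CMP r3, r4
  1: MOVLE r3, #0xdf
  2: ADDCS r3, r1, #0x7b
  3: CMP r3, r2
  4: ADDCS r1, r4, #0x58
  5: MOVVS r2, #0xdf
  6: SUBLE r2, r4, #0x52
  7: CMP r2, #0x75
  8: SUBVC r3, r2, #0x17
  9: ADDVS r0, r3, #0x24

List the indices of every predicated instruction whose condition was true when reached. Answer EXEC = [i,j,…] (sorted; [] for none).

[0] flags=0010 → (cmp)
[1] flags=0010 LE?F → skip
[2] flags=0010 CS?T → r3=0x44
[3] flags=1001 → (cmp)
[4] flags=1001 CS?F → skip
[5] flags=1001 VS?T → r2=0xdf
[6] flags=1001 LE?F → skip
[7] flags=0011 → (cmp)
[8] flags=0011 VC?F → skip
[9] flags=0011 VS?T → r0=0x68

EXEC = [2,5,9]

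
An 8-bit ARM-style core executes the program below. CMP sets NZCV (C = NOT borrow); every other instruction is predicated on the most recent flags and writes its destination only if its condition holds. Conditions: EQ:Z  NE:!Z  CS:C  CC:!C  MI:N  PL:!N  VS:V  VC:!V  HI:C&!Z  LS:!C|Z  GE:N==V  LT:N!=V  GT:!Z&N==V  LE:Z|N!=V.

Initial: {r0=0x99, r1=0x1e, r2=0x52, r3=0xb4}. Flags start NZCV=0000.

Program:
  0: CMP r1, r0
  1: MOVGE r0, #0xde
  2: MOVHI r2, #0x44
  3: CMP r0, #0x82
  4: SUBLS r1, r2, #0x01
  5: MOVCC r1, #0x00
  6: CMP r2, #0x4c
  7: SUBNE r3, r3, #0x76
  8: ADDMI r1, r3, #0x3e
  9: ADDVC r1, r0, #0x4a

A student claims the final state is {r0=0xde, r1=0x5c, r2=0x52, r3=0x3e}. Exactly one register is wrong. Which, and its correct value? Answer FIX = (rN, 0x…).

0: ✓ CMP  NZCV=1001
1: ✓ MOVGE  r0←0xde
2: · MOVHI
3: ✓ CMP  NZCV=0010
4: · SUBLS
5: · MOVCC
6: ✓ CMP  NZCV=0010
7: ✓ SUBNE  r3←0x3e
8: · ADDMI
9: ✓ ADDVC  r1←0x28

FIX = (r1, 0x28)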